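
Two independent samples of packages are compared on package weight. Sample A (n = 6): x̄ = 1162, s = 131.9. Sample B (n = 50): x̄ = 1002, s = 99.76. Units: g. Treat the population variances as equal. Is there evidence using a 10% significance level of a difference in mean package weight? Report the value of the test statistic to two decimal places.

Let group 1 = sample A, group 2 = sample B. H0: μ_1 = μ_2; H1: μ_1 ≠ μ_2 (two-sample pooled-variance t-test, two-sided).
s_p² = [(6−1)·131.9² + (50−1)·99.76²]/(6+50−2) = 10641.5
t = (1162 − 1002)/√[10641.5·(1/6 + 1/50)] = 3.59
df = n₁ + n₂ − 2 = 54
Two-sided p-value ≈ 0.001
Since p ≈ 0.001 < α = 0.1, reject H0; the data support H1.

3.59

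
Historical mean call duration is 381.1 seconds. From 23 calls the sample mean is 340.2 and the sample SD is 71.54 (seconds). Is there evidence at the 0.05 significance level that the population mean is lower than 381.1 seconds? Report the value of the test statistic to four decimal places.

-2.7418

H0: μ = 381.1; H1: μ < 381.1 (one-sample t-test, left-tailed).
t = (x̄ − μ₀)/(s/√n) = (340.2 − 381.1)/(71.54/√23) = -2.7418
df = n − 1 = 22
p-value = P(T ≤ -2.7418) ≈ 0.0060
Since p ≈ 0.0060 < α = 0.05, reject H0; the data support H1.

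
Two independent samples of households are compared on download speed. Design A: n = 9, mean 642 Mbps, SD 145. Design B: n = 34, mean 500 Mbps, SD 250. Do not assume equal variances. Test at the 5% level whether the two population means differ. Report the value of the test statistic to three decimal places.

2.198

Let group 1 = design A, group 2 = design B. H0: μ_1 = μ_2; H1: μ_1 ≠ μ_2 (Welch's two-sample t-test, two-sided).
t = (x̄_1 − x̄_2)/√(s_1²/n_1 + s_2²/n_2) = (642 − 500)/√(145²/9 + 250²/34) = 2.198
Welch–Satterthwaite df ≈ 22.21
Two-sided p-value ≈ 0.0387
Since p ≈ 0.0387 < α = 0.05, reject H0; the data support H1.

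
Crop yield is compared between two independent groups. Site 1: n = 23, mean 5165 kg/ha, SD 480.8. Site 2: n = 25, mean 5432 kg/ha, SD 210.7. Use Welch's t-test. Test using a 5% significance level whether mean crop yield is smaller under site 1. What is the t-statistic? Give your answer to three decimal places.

Let group 1 = site 1, group 2 = site 2. H0: μ_1 = μ_2; H1: μ_1 < μ_2 (Welch's two-sample t-test, left-tailed).
t = (x̄_1 − x̄_2)/√(s_1²/n_1 + s_2²/n_2) = (5165 − 5432)/√(480.8²/23 + 210.7²/25) = -2.455
Welch–Satterthwaite df ≈ 29.61
p-value = P(T ≤ -2.455) ≈ 0.010
Since p ≈ 0.010 < α = 0.05, reject H0; the data support H1.

-2.455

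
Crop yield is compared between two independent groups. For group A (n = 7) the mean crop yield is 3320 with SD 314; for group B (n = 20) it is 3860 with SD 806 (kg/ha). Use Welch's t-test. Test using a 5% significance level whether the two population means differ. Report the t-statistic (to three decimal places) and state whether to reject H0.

Let group 1 = group A, group 2 = group B. H0: μ_1 = μ_2; H1: μ_1 ≠ μ_2 (Welch's two-sample t-test, two-sided).
t = (x̄_1 − x̄_2)/√(s_1²/n_1 + s_2²/n_2) = (3320 − 3860)/√(314²/7 + 806²/20) = -2.502
Welch–Satterthwaite df ≈ 24.48
Two-sided p-value ≈ 0.0194
Since p ≈ 0.0194 < α = 0.05, reject H0; the data support H1.

t = -2.502; reject H0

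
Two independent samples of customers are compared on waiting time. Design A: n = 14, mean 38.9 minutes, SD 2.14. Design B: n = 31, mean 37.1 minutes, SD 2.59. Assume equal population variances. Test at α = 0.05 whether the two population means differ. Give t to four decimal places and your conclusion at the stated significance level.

Let group 1 = design A, group 2 = design B. H0: μ_1 = μ_2; H1: μ_1 ≠ μ_2 (two-sample pooled-variance t-test, two-sided).
s_p² = [(14−1)·2.14² + (31−1)·2.59²]/(14+31−2) = 6.0646
t = (38.9 − 37.1)/√[6.0646·(1/14 + 1/31)] = 2.2699
df = n₁ + n₂ − 2 = 43
Two-sided p-value ≈ 0.028
Since p ≈ 0.028 < α = 0.05, reject H0; the evidence is statistically significant.

t = 2.2699; reject H0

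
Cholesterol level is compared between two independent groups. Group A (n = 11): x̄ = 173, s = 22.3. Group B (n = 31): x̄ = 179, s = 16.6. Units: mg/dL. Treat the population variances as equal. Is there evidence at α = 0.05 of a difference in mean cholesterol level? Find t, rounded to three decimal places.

Let group 1 = group A, group 2 = group B. H0: μ_1 = μ_2; H1: μ_1 ≠ μ_2 (two-sample pooled-variance t-test, two-sided).
s_p² = [(11−1)·22.3² + (31−1)·16.6²]/(11+31−2) = 330.993
t = (173 − 179)/√[330.993·(1/11 + 1/31)] = -0.940
df = n₁ + n₂ − 2 = 40
Two-sided p-value ≈ 0.3530
Since p ≈ 0.3530 > α = 0.05, fail to reject H0; the evidence is not statistically significant.

-0.940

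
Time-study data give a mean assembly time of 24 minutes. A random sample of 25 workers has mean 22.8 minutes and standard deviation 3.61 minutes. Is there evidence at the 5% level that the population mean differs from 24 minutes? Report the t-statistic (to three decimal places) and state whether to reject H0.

H0: μ = 24; H1: μ ≠ 24 (one-sample t-test, two-sided).
t = (x̄ − μ₀)/(s/√n) = (22.8 − 24)/(3.61/√25) = -1.662
df = n − 1 = 24
Two-sided p-value ≈ 0.1095
Since p ≈ 0.1095 > α = 0.05, fail to reject H0; the data do not provide sufficient evidence against H0.

t = -1.662; fail to reject H0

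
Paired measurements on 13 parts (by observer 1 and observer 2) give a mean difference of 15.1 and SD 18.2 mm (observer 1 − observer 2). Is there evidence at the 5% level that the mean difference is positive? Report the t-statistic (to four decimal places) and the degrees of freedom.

t = 2.9914, df = 12

H0: μ_d = 0; H1: μ_d > 0 (paired t-test on the differences, right-tailed).
t = d̄/(s_d/√n) = 15.1/(18.2/√13) = 2.9914
df = n − 1 = 12
p-value = P(T ≥ 2.9914) ≈ 0.006
Since p ≈ 0.006 < α = 0.05, reject H0; the evidence is statistically significant.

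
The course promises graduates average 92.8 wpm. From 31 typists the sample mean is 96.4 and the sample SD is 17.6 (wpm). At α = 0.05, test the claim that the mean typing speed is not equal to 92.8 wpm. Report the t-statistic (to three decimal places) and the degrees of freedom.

H0: μ = 92.8; H1: μ ≠ 92.8 (one-sample t-test, two-sided).
t = (x̄ − μ₀)/(s/√n) = (96.4 − 92.8)/(17.6/√31) = 1.139
df = n − 1 = 30
Two-sided p-value ≈ 0.2638
Since p ≈ 0.2638 > α = 0.05, fail to reject H0; the data do not provide sufficient evidence against H0.

t = 1.139, df = 30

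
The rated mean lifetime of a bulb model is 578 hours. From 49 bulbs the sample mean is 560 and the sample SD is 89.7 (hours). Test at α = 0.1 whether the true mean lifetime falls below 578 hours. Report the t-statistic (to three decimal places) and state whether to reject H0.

H0: μ = 578; H1: μ < 578 (one-sample t-test, left-tailed).
t = (x̄ − μ₀)/(s/√n) = (560 − 578)/(89.7/√49) = -1.405
df = n − 1 = 48
p-value = P(T ≤ -1.405) ≈ 0.083
Since p ≈ 0.083 < α = 0.1, reject H0; the data support H1.

t = -1.405; reject H0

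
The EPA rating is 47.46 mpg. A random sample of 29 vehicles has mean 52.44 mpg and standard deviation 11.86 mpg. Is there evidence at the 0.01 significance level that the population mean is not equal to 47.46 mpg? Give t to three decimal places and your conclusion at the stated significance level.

H0: μ = 47.46; H1: μ ≠ 47.46 (one-sample t-test, two-sided).
t = (x̄ − μ₀)/(s/√n) = (52.44 − 47.46)/(11.86/√29) = 2.261
df = n − 1 = 28
Two-sided p-value ≈ 0.032
Since p ≈ 0.032 > α = 0.01, fail to reject H0; the data do not provide sufficient evidence against H0.

t = 2.261; fail to reject H0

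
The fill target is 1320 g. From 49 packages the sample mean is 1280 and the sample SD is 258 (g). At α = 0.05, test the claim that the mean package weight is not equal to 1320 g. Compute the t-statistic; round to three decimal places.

-1.085

H0: μ = 1320; H1: μ ≠ 1320 (one-sample t-test, two-sided).
t = (x̄ − μ₀)/(s/√n) = (1280 − 1320)/(258/√49) = -1.085
df = n − 1 = 48
Two-sided p-value ≈ 0.2832
Since p ≈ 0.2832 > α = 0.05, fail to reject H0; the data do not provide sufficient evidence against H0.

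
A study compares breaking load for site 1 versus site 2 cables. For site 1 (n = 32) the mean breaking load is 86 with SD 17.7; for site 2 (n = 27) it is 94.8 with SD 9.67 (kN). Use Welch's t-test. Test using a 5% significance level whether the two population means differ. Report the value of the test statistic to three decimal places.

-2.417

Let group 1 = site 1, group 2 = site 2. H0: μ_1 = μ_2; H1: μ_1 ≠ μ_2 (Welch's two-sample t-test, two-sided).
t = (x̄_1 − x̄_2)/√(s_1²/n_1 + s_2²/n_2) = (86 − 94.8)/√(17.7²/32 + 9.67²/27) = -2.417
Welch–Satterthwaite df ≈ 49.44
Two-sided p-value ≈ 0.019
Since p ≈ 0.019 < α = 0.05, reject H0; the evidence is statistically significant.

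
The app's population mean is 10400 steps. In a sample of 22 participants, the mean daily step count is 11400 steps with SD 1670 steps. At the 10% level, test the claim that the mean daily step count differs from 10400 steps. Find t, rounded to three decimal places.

2.809

H0: μ = 10400; H1: μ ≠ 10400 (one-sample t-test, two-sided).
t = (x̄ − μ₀)/(s/√n) = (11400 − 10400)/(1670/√22) = 2.809
df = n − 1 = 21
Two-sided p-value ≈ 0.0105
Since p ≈ 0.0105 < α = 0.1, reject H0; the evidence is statistically significant.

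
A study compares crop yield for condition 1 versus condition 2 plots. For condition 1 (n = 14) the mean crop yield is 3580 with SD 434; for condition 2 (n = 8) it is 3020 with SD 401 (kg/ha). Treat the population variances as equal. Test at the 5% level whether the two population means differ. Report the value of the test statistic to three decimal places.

2.989

Let group 1 = condition 1, group 2 = condition 2. H0: μ_1 = μ_2; H1: μ_1 ≠ μ_2 (two-sample pooled-variance t-test, two-sided).
s_p² = [(14−1)·434² + (8−1)·401²]/(14+8−2) = 178712
t = (3580 − 3020)/√[178712·(1/14 + 1/8)] = 2.989
df = n₁ + n₂ − 2 = 20
Two-sided p-value ≈ 0.0073
Since p ≈ 0.0073 < α = 0.05, reject H0; the data support H1.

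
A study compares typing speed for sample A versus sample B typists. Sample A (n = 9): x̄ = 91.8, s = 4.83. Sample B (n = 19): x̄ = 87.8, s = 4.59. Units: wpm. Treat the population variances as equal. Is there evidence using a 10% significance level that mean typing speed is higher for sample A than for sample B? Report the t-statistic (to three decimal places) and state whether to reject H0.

Let group 1 = sample A, group 2 = sample B. H0: μ_1 = μ_2; H1: μ_1 > μ_2 (two-sample pooled-variance t-test, right-tailed).
s_p² = [(9−1)·4.83² + (19−1)·4.59²]/(9+19−2) = 21.7637
t = (91.8 − 87.8)/√[21.7637·(1/9 + 1/19)] = 2.119
df = n₁ + n₂ − 2 = 26
p-value = P(T ≥ 2.119) ≈ 0.0219
Since p ≈ 0.0219 < α = 0.1, reject H0; the data support H1.

t = 2.119; reject H0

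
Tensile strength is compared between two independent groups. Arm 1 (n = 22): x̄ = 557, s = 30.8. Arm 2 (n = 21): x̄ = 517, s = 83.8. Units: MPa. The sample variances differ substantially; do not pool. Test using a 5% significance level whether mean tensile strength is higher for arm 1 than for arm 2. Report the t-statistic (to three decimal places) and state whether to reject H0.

t = 2.059; reject H0

Let group 1 = arm 1, group 2 = arm 2. H0: μ_1 = μ_2; H1: μ_1 > μ_2 (Welch's two-sample t-test, right-tailed).
t = (x̄_1 − x̄_2)/√(s_1²/n_1 + s_2²/n_2) = (557 − 517)/√(30.8²/22 + 83.8²/21) = 2.059
Welch–Satterthwaite df ≈ 25.09
p-value = P(T ≥ 2.059) ≈ 0.025
Since p ≈ 0.025 < α = 0.05, reject H0; the evidence is statistically significant.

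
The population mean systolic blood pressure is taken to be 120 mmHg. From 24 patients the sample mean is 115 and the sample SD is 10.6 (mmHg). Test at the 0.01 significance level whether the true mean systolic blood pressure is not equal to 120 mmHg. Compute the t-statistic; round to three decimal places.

H0: μ = 120; H1: μ ≠ 120 (one-sample t-test, two-sided).
t = (x̄ − μ₀)/(s/√n) = (115 − 120)/(10.6/√24) = -2.311
df = n − 1 = 23
Two-sided p-value ≈ 0.030
Since p ≈ 0.030 > α = 0.01, fail to reject H0; the data do not provide sufficient evidence against H0.

-2.311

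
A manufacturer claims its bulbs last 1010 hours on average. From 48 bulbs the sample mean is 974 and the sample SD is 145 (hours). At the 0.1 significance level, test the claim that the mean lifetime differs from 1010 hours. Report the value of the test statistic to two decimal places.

H0: μ = 1010; H1: μ ≠ 1010 (one-sample t-test, two-sided).
t = (x̄ − μ₀)/(s/√n) = (974 − 1010)/(145/√48) = -1.72
df = n − 1 = 47
Two-sided p-value ≈ 0.0920
Since p ≈ 0.0920 < α = 0.1, reject H0; the evidence is statistically significant.

-1.72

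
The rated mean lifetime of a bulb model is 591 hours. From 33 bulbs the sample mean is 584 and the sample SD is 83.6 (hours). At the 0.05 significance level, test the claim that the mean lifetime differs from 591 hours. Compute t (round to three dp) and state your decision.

t = -0.481; fail to reject H0

H0: μ = 591; H1: μ ≠ 591 (one-sample t-test, two-sided).
t = (x̄ − μ₀)/(s/√n) = (584 − 591)/(83.6/√33) = -0.481
df = n − 1 = 32
Two-sided p-value ≈ 0.634
Since p ≈ 0.634 > α = 0.05, fail to reject H0; the evidence is not statistically significant.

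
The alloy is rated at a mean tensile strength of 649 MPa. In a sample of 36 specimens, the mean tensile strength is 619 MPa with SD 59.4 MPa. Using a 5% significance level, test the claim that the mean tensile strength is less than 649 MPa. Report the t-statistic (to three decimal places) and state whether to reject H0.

t = -3.030; reject H0

H0: μ = 649; H1: μ < 649 (one-sample t-test, left-tailed).
t = (x̄ − μ₀)/(s/√n) = (619 − 649)/(59.4/√36) = -3.030
df = n − 1 = 35
p-value = P(T ≤ -3.030) ≈ 0.002
Since p ≈ 0.002 < α = 0.05, reject H0; the data support H1.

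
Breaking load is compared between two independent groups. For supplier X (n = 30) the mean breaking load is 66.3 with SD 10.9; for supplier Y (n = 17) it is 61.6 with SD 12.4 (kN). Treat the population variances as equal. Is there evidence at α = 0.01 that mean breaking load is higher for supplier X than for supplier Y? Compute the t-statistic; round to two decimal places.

1.35

Let group 1 = supplier X, group 2 = supplier Y. H0: μ_1 = μ_2; H1: μ_1 > μ_2 (two-sample pooled-variance t-test, right-tailed).
s_p² = [(30−1)·10.9² + (17−1)·12.4²]/(30+17−2) = 131.237
t = (66.3 − 61.6)/√[131.237·(1/30 + 1/17)] = 1.35
df = n₁ + n₂ − 2 = 45
p-value = P(T ≥ 1.35) ≈ 0.092
Since p ≈ 0.092 > α = 0.01, fail to reject H0; the evidence is not statistically significant.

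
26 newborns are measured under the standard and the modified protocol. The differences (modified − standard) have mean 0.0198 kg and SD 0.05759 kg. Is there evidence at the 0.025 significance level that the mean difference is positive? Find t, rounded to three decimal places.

1.753

H0: μ_d = 0; H1: μ_d > 0 (paired t-test on the differences, right-tailed).
t = d̄/(s_d/√n) = 0.0198/(0.05759/√26) = 1.753
df = n − 1 = 25
p-value = P(T ≥ 1.753) ≈ 0.0459
Since p ≈ 0.0459 > α = 0.025, fail to reject H0; the evidence is not statistically significant.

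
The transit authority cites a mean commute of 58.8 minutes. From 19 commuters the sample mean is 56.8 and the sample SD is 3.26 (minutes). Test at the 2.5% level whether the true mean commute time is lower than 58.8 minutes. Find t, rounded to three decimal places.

-2.674

H0: μ = 58.8; H1: μ < 58.8 (one-sample t-test, left-tailed).
t = (x̄ − μ₀)/(s/√n) = (56.8 − 58.8)/(3.26/√19) = -2.674
df = n − 1 = 18
p-value = P(T ≤ -2.674) ≈ 0.0077
Since p ≈ 0.0077 < α = 0.025, reject H0; the data support H1.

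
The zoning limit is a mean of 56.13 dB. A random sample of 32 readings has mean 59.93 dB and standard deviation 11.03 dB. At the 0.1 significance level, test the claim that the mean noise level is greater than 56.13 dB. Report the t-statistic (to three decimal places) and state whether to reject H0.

H0: μ = 56.13; H1: μ > 56.13 (one-sample t-test, right-tailed).
t = (x̄ − μ₀)/(s/√n) = (59.93 − 56.13)/(11.03/√32) = 1.949
df = n − 1 = 31
p-value = P(T ≥ 1.949) ≈ 0.0302
Since p ≈ 0.0302 < α = 0.1, reject H0; the data support H1.

t = 1.949; reject H0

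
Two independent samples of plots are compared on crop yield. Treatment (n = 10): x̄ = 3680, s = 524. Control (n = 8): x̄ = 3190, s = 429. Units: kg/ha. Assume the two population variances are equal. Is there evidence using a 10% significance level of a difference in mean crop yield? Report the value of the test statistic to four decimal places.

2.1311

Let group 1 = treatment, group 2 = control. H0: μ_1 = μ_2; H1: μ_1 ≠ μ_2 (two-sample pooled-variance t-test, two-sided).
s_p² = [(10−1)·524² + (8−1)·429²]/(10+8−2) = 234967
t = (3680 − 3190)/√[234967·(1/10 + 1/8)] = 2.1311
df = n₁ + n₂ − 2 = 16
Two-sided p-value ≈ 0.0489
Since p ≈ 0.0489 < α = 0.1, reject H0; the evidence is statistically significant.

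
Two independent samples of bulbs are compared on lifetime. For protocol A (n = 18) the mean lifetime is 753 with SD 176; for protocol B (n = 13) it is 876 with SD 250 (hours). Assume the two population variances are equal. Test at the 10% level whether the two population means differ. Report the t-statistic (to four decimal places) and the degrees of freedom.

t = -1.6107, df = 29

Let group 1 = protocol A, group 2 = protocol B. H0: μ_1 = μ_2; H1: μ_1 ≠ μ_2 (two-sample pooled-variance t-test, two-sided).
s_p² = [(18−1)·176² + (13−1)·250²]/(18+13−2) = 44020.4
t = (753 − 876)/√[44020.4·(1/18 + 1/13)] = -1.6107
df = n₁ + n₂ − 2 = 29
Two-sided p-value ≈ 0.1181
Since p ≈ 0.1181 > α = 0.1, fail to reject H0; the evidence is not statistically significant.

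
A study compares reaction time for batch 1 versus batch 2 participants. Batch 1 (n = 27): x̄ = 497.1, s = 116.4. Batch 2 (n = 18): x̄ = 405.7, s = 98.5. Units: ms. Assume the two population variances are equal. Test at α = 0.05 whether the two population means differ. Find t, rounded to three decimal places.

Let group 1 = batch 1, group 2 = batch 2. H0: μ_1 = μ_2; H1: μ_1 ≠ μ_2 (two-sample pooled-variance t-test, two-sided).
s_p² = [(27−1)·116.4² + (18−1)·98.5²]/(27+18−2) = 12028.2
t = (497.1 − 405.7)/√[12028.2·(1/27 + 1/18)] = 2.739
df = n₁ + n₂ − 2 = 43
Two-sided p-value ≈ 0.0089
Since p ≈ 0.0089 < α = 0.05, reject H0; the data support H1.

2.739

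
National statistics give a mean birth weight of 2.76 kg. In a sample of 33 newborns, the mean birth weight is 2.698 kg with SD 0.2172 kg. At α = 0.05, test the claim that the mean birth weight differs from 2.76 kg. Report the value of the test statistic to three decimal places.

H0: μ = 2.76; H1: μ ≠ 2.76 (one-sample t-test, two-sided).
t = (x̄ − μ₀)/(s/√n) = (2.698 − 2.76)/(0.2172/√33) = -1.640
df = n − 1 = 32
Two-sided p-value ≈ 0.1108
Since p ≈ 0.1108 > α = 0.05, fail to reject H0; the evidence is not statistically significant.

-1.640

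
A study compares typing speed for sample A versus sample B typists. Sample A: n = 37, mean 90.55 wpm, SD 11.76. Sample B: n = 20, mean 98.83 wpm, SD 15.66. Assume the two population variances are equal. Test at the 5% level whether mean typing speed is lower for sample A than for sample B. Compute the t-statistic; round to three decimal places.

Let group 1 = sample A, group 2 = sample B. H0: μ_1 = μ_2; H1: μ_1 < μ_2 (two-sample pooled-variance t-test, left-tailed).
s_p² = [(37−1)·11.76² + (20−1)·15.66²]/(37+20−2) = 175.24
t = (90.55 − 98.83)/√[175.24·(1/37 + 1/20)] = -2.254
df = n₁ + n₂ − 2 = 55
p-value = P(T ≤ -2.254) ≈ 0.014
Since p ≈ 0.014 < α = 0.05, reject H0; the data support H1.

-2.254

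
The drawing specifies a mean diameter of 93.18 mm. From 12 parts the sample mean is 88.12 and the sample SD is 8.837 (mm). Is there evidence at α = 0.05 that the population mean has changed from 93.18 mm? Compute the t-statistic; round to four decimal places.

H0: μ = 93.18; H1: μ ≠ 93.18 (one-sample t-test, two-sided).
t = (x̄ − μ₀)/(s/√n) = (88.12 − 93.18)/(8.837/√12) = -1.9835
df = n − 1 = 11
Two-sided p-value ≈ 0.073
Since p ≈ 0.073 > α = 0.05, fail to reject H0; the data do not provide sufficient evidence against H0.

-1.9835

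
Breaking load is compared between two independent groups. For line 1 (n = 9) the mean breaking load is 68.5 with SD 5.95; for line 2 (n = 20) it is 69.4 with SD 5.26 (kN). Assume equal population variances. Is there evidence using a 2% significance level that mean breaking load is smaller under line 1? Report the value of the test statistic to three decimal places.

-0.410

Let group 1 = line 1, group 2 = line 2. H0: μ_1 = μ_2; H1: μ_1 < μ_2 (two-sample pooled-variance t-test, left-tailed).
s_p² = [(9−1)·5.95² + (20−1)·5.26²]/(9+20−2) = 29.9594
t = (68.5 − 69.4)/√[29.9594·(1/9 + 1/20)] = -0.410
df = n₁ + n₂ − 2 = 27
p-value = P(T ≤ -0.410) ≈ 0.3426
Since p ≈ 0.3426 > α = 0.02, fail to reject H0; the evidence is not statistically significant.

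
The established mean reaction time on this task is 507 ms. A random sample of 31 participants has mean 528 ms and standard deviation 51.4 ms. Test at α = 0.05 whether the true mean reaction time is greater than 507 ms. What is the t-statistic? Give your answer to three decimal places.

2.275

H0: μ = 507; H1: μ > 507 (one-sample t-test, right-tailed).
t = (x̄ − μ₀)/(s/√n) = (528 − 507)/(51.4/√31) = 2.275
df = n − 1 = 30
p-value = P(T ≥ 2.275) ≈ 0.015
Since p ≈ 0.015 < α = 0.05, reject H0; the data support H1.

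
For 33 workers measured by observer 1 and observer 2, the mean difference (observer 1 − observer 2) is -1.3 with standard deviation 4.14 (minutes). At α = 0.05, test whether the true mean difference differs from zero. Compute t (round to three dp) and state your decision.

H0: μ_d = 0; H1: μ_d ≠ 0 (paired t-test on the differences, two-sided).
t = d̄/(s_d/√n) = -1.3/(4.14/√33) = -1.804
df = n − 1 = 32
Two-sided p-value ≈ 0.081
Since p ≈ 0.081 > α = 0.05, fail to reject H0; the evidence is not statistically significant.

t = -1.804; fail to reject H0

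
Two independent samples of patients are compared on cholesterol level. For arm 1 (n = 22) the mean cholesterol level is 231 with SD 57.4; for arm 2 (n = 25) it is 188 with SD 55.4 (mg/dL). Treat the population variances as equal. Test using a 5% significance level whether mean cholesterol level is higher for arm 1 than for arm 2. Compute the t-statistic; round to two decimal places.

2.61

Let group 1 = arm 1, group 2 = arm 2. H0: μ_1 = μ_2; H1: μ_1 > μ_2 (two-sample pooled-variance t-test, right-tailed).
s_p² = [(22−1)·57.4² + (25−1)·55.4²]/(22+25−2) = 3174.44
t = (231 − 188)/√[3174.44·(1/22 + 1/25)] = 2.61
df = n₁ + n₂ − 2 = 45
p-value = P(T ≥ 2.61) ≈ 0.0061
Since p ≈ 0.0061 < α = 0.05, reject H0; the evidence is statistically significant.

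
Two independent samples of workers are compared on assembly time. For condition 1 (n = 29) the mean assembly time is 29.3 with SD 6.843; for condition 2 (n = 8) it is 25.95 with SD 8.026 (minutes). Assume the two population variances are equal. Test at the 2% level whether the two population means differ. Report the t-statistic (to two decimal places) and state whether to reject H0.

t = 1.18; fail to reject H0

Let group 1 = condition 1, group 2 = condition 2. H0: μ_1 = μ_2; H1: μ_1 ≠ μ_2 (two-sample pooled-variance t-test, two-sided).
s_p² = [(29−1)·6.843² + (8−1)·8.026²]/(29+8−2) = 50.3447
t = (29.3 − 25.95)/√[50.3447·(1/29 + 1/8)] = 1.18
df = n₁ + n₂ − 2 = 35
Two-sided p-value ≈ 0.245
Since p ≈ 0.245 > α = 0.02, fail to reject H0; the evidence is not statistically significant.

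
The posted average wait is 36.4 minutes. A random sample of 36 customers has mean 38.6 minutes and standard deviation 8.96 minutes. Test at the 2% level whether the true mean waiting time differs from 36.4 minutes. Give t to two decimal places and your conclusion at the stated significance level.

t = 1.47; fail to reject H0

H0: μ = 36.4; H1: μ ≠ 36.4 (one-sample t-test, two-sided).
t = (x̄ − μ₀)/(s/√n) = (38.6 − 36.4)/(8.96/√36) = 1.47
df = n − 1 = 35
Two-sided p-value ≈ 0.150
Since p ≈ 0.150 > α = 0.02, fail to reject H0; the evidence is not statistically significant.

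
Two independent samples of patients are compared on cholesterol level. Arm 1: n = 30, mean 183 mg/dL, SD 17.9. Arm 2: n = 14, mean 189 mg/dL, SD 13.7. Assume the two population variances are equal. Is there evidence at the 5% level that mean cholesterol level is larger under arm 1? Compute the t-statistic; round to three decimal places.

Let group 1 = arm 1, group 2 = arm 2. H0: μ_1 = μ_2; H1: μ_1 > μ_2 (two-sample pooled-variance t-test, right-tailed).
s_p² = [(30−1)·17.9² + (14−1)·13.7²]/(30+14−2) = 279.33
t = (183 − 189)/√[279.33·(1/30 + 1/14)] = -1.109
df = n₁ + n₂ − 2 = 42
p-value = P(T ≥ -1.109) ≈ 0.8632
Since p ≈ 0.8632 > α = 0.05, fail to reject H0; the evidence is not statistically significant.

-1.109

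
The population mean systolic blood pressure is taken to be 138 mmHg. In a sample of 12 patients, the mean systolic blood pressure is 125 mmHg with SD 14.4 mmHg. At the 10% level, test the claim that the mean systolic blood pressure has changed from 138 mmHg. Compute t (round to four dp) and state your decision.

H0: μ = 138; H1: μ ≠ 138 (one-sample t-test, two-sided).
t = (x̄ − μ₀)/(s/√n) = (125 − 138)/(14.4/√12) = -3.1273
df = n − 1 = 11
Two-sided p-value ≈ 0.010
Since p ≈ 0.010 < α = 0.1, reject H0; the data support H1.

t = -3.1273; reject H0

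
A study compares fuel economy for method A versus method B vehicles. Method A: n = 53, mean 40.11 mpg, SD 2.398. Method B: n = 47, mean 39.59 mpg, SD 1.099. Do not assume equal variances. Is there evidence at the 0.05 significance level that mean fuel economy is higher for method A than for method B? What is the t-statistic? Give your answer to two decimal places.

1.42

Let group 1 = method A, group 2 = method B. H0: μ_1 = μ_2; H1: μ_1 > μ_2 (Welch's two-sample t-test, right-tailed).
t = (x̄_1 − x̄_2)/√(s_1²/n_1 + s_2²/n_2) = (40.11 − 39.59)/√(2.398²/53 + 1.099²/47) = 1.42
Welch–Satterthwaite df ≈ 74.81
p-value = P(T ≥ 1.42) ≈ 0.080
Since p ≈ 0.080 > α = 0.05, fail to reject H0; the data do not provide sufficient evidence against H0.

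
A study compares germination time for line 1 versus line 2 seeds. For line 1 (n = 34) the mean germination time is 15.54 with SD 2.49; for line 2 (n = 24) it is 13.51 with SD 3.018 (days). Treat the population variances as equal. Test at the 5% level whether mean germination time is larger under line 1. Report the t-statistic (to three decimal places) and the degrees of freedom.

t = 2.800, df = 56

Let group 1 = line 1, group 2 = line 2. H0: μ_1 = μ_2; H1: μ_1 > μ_2 (two-sample pooled-variance t-test, right-tailed).
s_p² = [(34−1)·2.49² + (24−1)·3.018²]/(34+24−2) = 7.39455
t = (15.54 − 13.51)/√[7.39455·(1/34 + 1/24)] = 2.800
df = n₁ + n₂ − 2 = 56
p-value = P(T ≥ 2.800) ≈ 0.0035
Since p ≈ 0.0035 < α = 0.05, reject H0; the evidence is statistically significant.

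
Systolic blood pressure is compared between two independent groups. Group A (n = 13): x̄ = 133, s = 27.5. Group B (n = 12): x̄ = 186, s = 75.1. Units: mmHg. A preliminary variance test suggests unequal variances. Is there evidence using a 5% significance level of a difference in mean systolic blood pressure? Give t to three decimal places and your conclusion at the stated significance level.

t = -2.306; reject H0

Let group 1 = group A, group 2 = group B. H0: μ_1 = μ_2; H1: μ_1 ≠ μ_2 (Welch's two-sample t-test, two-sided).
t = (x̄_1 − x̄_2)/√(s_1²/n_1 + s_2²/n_2) = (133 − 186)/√(27.5²/13 + 75.1²/12) = -2.306
Welch–Satterthwaite df ≈ 13.70
Two-sided p-value ≈ 0.037
Since p ≈ 0.037 < α = 0.05, reject H0; the data support H1.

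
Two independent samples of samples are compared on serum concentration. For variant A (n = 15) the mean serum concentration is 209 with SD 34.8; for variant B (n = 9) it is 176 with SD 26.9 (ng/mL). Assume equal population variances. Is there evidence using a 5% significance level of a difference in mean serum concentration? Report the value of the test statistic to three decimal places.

2.434

Let group 1 = variant A, group 2 = variant B. H0: μ_1 = μ_2; H1: μ_1 ≠ μ_2 (two-sample pooled-variance t-test, two-sided).
s_p² = [(15−1)·34.8² + (9−1)·26.9²]/(15+9−2) = 1033.79
t = (209 − 176)/√[1033.79·(1/15 + 1/9)] = 2.434
df = n₁ + n₂ − 2 = 22
Two-sided p-value ≈ 0.023
Since p ≈ 0.023 < α = 0.05, reject H0; the evidence is statistically significant.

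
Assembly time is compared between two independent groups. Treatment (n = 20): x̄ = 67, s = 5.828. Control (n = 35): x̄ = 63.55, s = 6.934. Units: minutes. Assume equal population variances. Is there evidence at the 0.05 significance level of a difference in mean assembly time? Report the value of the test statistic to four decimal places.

Let group 1 = treatment, group 2 = control. H0: μ_1 = μ_2; H1: μ_1 ≠ μ_2 (two-sample pooled-variance t-test, two-sided).
s_p² = [(20−1)·5.828² + (35−1)·6.934²]/(20+35−2) = 43.0203
t = (67 − 63.55)/√[43.0203·(1/20 + 1/35)] = 1.8765
df = n₁ + n₂ − 2 = 53
Two-sided p-value ≈ 0.0661
Since p ≈ 0.0661 > α = 0.05, fail to reject H0; the data do not provide sufficient evidence against H0.

1.8765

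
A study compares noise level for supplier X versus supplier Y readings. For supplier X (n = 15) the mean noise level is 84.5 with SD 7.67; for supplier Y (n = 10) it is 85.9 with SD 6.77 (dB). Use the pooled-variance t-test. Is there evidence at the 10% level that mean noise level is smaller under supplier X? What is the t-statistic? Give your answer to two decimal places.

-0.47

Let group 1 = supplier X, group 2 = supplier Y. H0: μ_1 = μ_2; H1: μ_1 < μ_2 (two-sample pooled-variance t-test, left-tailed).
s_p² = [(15−1)·7.67² + (10−1)·6.77²]/(15+10−2) = 53.7435
t = (84.5 − 85.9)/√[53.7435·(1/15 + 1/10)] = -0.47
df = n₁ + n₂ − 2 = 23
p-value = P(T ≤ -0.47) ≈ 0.3222
Since p ≈ 0.3222 > α = 0.1, fail to reject H0; the data do not provide sufficient evidence against H0.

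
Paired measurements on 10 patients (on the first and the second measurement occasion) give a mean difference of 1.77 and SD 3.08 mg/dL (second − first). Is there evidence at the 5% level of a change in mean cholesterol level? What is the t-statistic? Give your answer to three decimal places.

H0: μ_d = 0; H1: μ_d ≠ 0 (paired t-test on the differences, two-sided).
t = d̄/(s_d/√n) = 1.77/(3.08/√10) = 1.817
df = n − 1 = 9
Two-sided p-value ≈ 0.103
Since p ≈ 0.103 > α = 0.05, fail to reject H0; the evidence is not statistically significant.

1.817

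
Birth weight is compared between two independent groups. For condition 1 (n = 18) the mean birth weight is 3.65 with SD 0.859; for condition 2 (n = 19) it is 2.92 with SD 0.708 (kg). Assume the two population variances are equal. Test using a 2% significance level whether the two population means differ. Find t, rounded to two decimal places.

Let group 1 = condition 1, group 2 = condition 2. H0: μ_1 = μ_2; H1: μ_1 ≠ μ_2 (two-sample pooled-variance t-test, two-sided).
s_p² = [(18−1)·0.859² + (19−1)·0.708²]/(18+19−2) = 0.616192
t = (3.65 − 2.92)/√[0.616192·(1/18 + 1/19)] = 2.83
df = n₁ + n₂ − 2 = 35
Two-sided p-value ≈ 0.008
Since p ≈ 0.008 < α = 0.02, reject H0; the data support H1.

2.83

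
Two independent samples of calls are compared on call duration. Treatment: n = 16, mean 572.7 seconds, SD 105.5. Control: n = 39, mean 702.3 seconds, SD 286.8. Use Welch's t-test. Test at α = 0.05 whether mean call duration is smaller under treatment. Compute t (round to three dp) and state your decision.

Let group 1 = treatment, group 2 = control. H0: μ_1 = μ_2; H1: μ_1 < μ_2 (Welch's two-sample t-test, left-tailed).
t = (x̄_1 − x̄_2)/√(s_1²/n_1 + s_2²/n_2) = (572.7 − 702.3)/√(105.5²/16 + 286.8²/39) = -2.447
Welch–Satterthwaite df ≈ 52.68
p-value = P(T ≤ -2.447) ≈ 0.009
Since p ≈ 0.009 < α = 0.05, reject H0; the evidence is statistically significant.

t = -2.447; reject H0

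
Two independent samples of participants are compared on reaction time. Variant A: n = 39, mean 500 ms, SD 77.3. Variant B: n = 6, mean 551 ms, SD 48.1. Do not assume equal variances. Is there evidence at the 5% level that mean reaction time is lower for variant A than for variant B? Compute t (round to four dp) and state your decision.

Let group 1 = variant A, group 2 = variant B. H0: μ_1 = μ_2; H1: μ_1 < μ_2 (Welch's two-sample t-test, left-tailed).
t = (x̄_1 − x̄_2)/√(s_1²/n_1 + s_2²/n_2) = (500 − 551)/√(77.3²/39 + 48.1²/6) = -2.1971
Welch–Satterthwaite df ≈ 9.56
p-value = P(T ≤ -2.1971) ≈ 0.0269
Since p ≈ 0.0269 < α = 0.05, reject H0; the evidence is statistically significant.

t = -2.1971; reject H0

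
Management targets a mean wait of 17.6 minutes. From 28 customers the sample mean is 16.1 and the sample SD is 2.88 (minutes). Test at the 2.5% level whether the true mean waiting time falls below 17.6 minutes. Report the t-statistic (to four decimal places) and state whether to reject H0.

H0: μ = 17.6; H1: μ < 17.6 (one-sample t-test, left-tailed).
t = (x̄ − μ₀)/(s/√n) = (16.1 − 17.6)/(2.88/√28) = -2.7560
df = n − 1 = 27
p-value = P(T ≤ -2.7560) ≈ 0.0052
Since p ≈ 0.0052 < α = 0.025, reject H0; the evidence is statistically significant.

t = -2.7560; reject H0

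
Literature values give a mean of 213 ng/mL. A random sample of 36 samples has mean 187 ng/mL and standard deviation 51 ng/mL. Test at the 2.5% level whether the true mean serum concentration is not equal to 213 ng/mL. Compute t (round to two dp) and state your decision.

H0: μ = 213; H1: μ ≠ 213 (one-sample t-test, two-sided).
t = (x̄ − μ₀)/(s/√n) = (187 − 213)/(51/√36) = -3.06
df = n − 1 = 35
Two-sided p-value ≈ 0.0042
Since p ≈ 0.0042 < α = 0.025, reject H0; the evidence is statistically significant.

t = -3.06; reject H0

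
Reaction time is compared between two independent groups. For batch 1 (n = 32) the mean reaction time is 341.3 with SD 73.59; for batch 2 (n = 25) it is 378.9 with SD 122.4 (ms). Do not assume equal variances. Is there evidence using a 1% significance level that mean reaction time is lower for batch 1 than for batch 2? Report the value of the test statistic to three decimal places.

Let group 1 = batch 1, group 2 = batch 2. H0: μ_1 = μ_2; H1: μ_1 < μ_2 (Welch's two-sample t-test, left-tailed).
t = (x̄_1 − x̄_2)/√(s_1²/n_1 + s_2²/n_2) = (341.3 − 378.9)/√(73.59²/32 + 122.4²/25) = -1.356
Welch–Satterthwaite df ≈ 37.17
p-value = P(T ≤ -1.356) ≈ 0.092
Since p ≈ 0.092 > α = 0.01, fail to reject H0; the evidence is not statistically significant.

-1.356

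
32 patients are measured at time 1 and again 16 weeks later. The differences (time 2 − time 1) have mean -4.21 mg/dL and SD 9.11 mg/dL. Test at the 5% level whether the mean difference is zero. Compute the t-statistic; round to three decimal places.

H0: μ_d = 0; H1: μ_d ≠ 0 (paired t-test on the differences, two-sided).
t = d̄/(s_d/√n) = -4.21/(9.11/√32) = -2.614
df = n − 1 = 31
Two-sided p-value ≈ 0.0137
Since p ≈ 0.0137 < α = 0.05, reject H0; the data support H1.

-2.614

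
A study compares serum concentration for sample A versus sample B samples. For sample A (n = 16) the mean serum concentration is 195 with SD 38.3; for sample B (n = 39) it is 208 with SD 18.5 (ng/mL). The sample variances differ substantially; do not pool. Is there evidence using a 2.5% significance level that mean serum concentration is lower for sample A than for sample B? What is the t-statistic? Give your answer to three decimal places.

Let group 1 = sample A, group 2 = sample B. H0: μ_1 = μ_2; H1: μ_1 < μ_2 (Welch's two-sample t-test, left-tailed).
t = (x̄_1 − x̄_2)/√(s_1²/n_1 + s_2²/n_2) = (195 − 208)/√(38.3²/16 + 18.5²/39) = -1.297
Welch–Satterthwaite df ≈ 17.94
p-value = P(T ≤ -1.297) ≈ 0.1055
Since p ≈ 0.1055 > α = 0.025, fail to reject H0; the data do not provide sufficient evidence against H0.

-1.297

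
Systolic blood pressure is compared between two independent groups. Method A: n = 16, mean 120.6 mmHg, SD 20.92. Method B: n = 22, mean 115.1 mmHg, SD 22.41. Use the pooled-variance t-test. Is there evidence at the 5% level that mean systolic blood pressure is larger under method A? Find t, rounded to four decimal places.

Let group 1 = method A, group 2 = method B. H0: μ_1 = μ_2; H1: μ_1 > μ_2 (two-sample pooled-variance t-test, right-tailed).
s_p² = [(16−1)·20.92² + (22−1)·22.41²]/(16+22−2) = 475.307
t = (120.6 − 115.1)/√[475.307·(1/16 + 1/22)] = 0.7678
df = n₁ + n₂ − 2 = 36
p-value = P(T ≥ 0.7678) ≈ 0.224
Since p ≈ 0.224 > α = 0.05, fail to reject H0; the data do not provide sufficient evidence against H0.

0.7678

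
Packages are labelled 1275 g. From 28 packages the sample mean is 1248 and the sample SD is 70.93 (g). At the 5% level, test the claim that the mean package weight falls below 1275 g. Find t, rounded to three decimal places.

H0: μ = 1275; H1: μ < 1275 (one-sample t-test, left-tailed).
t = (x̄ − μ₀)/(s/√n) = (1248 − 1275)/(70.93/√28) = -2.014
df = n − 1 = 27
p-value = P(T ≤ -2.014) ≈ 0.0270
Since p ≈ 0.0270 < α = 0.05, reject H0; the data support H1.

-2.014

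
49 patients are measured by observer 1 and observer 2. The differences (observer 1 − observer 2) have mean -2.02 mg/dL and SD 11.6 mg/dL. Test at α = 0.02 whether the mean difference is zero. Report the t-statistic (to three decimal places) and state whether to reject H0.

t = -1.219; fail to reject H0

H0: μ_d = 0; H1: μ_d ≠ 0 (paired t-test on the differences, two-sided).
t = d̄/(s_d/√n) = -2.02/(11.6/√49) = -1.219
df = n − 1 = 48
Two-sided p-value ≈ 0.229
Since p ≈ 0.229 > α = 0.02, fail to reject H0; the evidence is not statistically significant.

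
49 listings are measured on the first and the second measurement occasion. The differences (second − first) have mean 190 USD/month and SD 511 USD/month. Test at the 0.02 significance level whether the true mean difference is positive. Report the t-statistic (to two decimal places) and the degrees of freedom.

H0: μ_d = 0; H1: μ_d > 0 (paired t-test on the differences, right-tailed).
t = d̄/(s_d/√n) = 190/(511/√49) = 2.60
df = n − 1 = 48
p-value = P(T ≥ 2.60) ≈ 0.0061
Since p ≈ 0.0061 < α = 0.02, reject H0; the data support H1.

t = 2.60, df = 48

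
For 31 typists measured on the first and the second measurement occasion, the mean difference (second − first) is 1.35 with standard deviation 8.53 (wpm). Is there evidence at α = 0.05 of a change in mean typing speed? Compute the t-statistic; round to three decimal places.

0.881

H0: μ_d = 0; H1: μ_d ≠ 0 (paired t-test on the differences, two-sided).
t = d̄/(s_d/√n) = 1.35/(8.53/√31) = 0.881
df = n − 1 = 30
Two-sided p-value ≈ 0.3852
Since p ≈ 0.3852 > α = 0.05, fail to reject H0; the evidence is not statistically significant.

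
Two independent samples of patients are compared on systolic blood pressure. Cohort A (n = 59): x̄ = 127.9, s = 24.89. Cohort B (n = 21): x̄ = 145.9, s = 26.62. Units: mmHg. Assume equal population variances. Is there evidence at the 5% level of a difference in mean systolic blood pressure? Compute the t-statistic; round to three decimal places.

Let group 1 = cohort A, group 2 = cohort B. H0: μ_1 = μ_2; H1: μ_1 ≠ μ_2 (two-sample pooled-variance t-test, two-sided).
s_p² = [(59−1)·24.89² + (21−1)·26.62²]/(59+21−2) = 642.361
t = (127.9 − 145.9)/√[642.361·(1/59 + 1/21)] = -2.795
df = n₁ + n₂ − 2 = 78
Two-sided p-value ≈ 0.0065
Since p ≈ 0.0065 < α = 0.05, reject H0; the data support H1.

-2.795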